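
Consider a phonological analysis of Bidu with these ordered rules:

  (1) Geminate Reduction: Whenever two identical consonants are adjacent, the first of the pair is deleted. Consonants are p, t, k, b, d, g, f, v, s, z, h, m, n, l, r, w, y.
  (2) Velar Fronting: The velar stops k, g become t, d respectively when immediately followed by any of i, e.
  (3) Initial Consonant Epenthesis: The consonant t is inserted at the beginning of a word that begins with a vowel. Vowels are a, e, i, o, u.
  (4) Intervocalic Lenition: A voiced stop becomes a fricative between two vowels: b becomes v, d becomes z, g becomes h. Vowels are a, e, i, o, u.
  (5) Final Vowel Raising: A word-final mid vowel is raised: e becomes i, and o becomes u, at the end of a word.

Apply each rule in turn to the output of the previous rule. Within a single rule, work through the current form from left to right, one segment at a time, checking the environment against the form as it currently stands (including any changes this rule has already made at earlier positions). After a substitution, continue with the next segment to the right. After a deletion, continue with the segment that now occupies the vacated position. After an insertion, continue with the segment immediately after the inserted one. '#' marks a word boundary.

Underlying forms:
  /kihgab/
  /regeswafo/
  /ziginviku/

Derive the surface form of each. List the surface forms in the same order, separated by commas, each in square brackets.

[tihgab], [rezeswafu], [zizinviku]

/kihgab/:
  (1) Geminate Reduction: no change — [kihgab]
  (2) Velar Fronting: [kihgab] → [tihgab]
  (3) Initial Consonant Epenthesis: no change — [tihgab]
  (4) Intervocalic Lenition: no change — [tihgab]
  (5) Final Vowel Raising: no change — [tihgab]
/regeswafo/:
  (1) Geminate Reduction: no change — [regeswafo]
  (2) Velar Fronting: [regeswafo] → [redeswafo]
  (3) Initial Consonant Epenthesis: no change — [redeswafo]
  (4) Intervocalic Lenition: [redeswafo] → [rezeswafo]
  (5) Final Vowel Raising: [rezeswafo] → [rezeswafu]
/ziginviku/:
  (1) Geminate Reduction: no change — [ziginviku]
  (2) Velar Fronting: [ziginviku] → [zidinviku]
  (3) Initial Consonant Epenthesis: no change — [zidinviku]
  (4) Intervocalic Lenition: [zidinviku] → [zizinviku]
  (5) Final Vowel Raising: no change — [zizinviku]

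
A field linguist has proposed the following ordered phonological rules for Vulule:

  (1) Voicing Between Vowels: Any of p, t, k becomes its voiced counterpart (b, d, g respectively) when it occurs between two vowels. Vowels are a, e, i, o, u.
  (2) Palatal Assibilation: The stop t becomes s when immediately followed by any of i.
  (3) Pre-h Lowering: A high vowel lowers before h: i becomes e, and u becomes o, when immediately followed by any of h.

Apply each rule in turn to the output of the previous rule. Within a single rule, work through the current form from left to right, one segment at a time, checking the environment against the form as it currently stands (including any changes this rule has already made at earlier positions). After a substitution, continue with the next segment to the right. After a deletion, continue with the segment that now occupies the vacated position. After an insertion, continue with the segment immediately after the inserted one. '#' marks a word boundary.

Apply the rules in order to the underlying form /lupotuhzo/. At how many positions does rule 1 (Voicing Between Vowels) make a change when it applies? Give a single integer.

(1) Voicing Between Vowels: [lupotuhzo] → [luboduhzo]
(2) Palatal Assibilation: no change — [luboduhzo]
(3) Pre-h Lowering: [luboduhzo] → [lubodohzo]
Rule 1 changed 2 position(s).

2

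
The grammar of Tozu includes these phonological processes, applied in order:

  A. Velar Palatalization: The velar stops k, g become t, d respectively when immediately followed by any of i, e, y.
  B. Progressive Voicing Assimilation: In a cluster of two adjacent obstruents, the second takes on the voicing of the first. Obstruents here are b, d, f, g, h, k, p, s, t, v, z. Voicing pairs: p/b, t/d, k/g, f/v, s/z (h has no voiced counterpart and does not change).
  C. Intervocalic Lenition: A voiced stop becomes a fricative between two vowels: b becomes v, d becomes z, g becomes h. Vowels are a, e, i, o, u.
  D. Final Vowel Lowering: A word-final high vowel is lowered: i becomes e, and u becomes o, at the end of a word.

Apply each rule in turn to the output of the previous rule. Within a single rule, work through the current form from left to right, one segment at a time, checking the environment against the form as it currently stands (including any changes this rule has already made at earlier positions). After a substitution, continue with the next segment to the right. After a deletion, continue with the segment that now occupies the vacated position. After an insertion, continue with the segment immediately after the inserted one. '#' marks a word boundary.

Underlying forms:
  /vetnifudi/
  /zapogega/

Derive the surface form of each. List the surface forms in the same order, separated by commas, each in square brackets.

[vetnifuze], [zapozeha]

/vetnifudi/:
  A Velar Palatalization: no change — [vetnifudi]
  B Progressive Voicing Assimilation: no change — [vetnifudi]
  C Intervocalic Lenition: [vetnifudi] → [vetnifuzi]
  D Final Vowel Lowering: [vetnifuzi] → [vetnifuze]
/zapogega/:
  A Velar Palatalization: [zapogega] → [zapodega]
  B Progressive Voicing Assimilation: no change — [zapodega]
  C Intervocalic Lenition: [zapodega] → [zapozeha]
  D Final Vowel Lowering: no change — [zapozeha]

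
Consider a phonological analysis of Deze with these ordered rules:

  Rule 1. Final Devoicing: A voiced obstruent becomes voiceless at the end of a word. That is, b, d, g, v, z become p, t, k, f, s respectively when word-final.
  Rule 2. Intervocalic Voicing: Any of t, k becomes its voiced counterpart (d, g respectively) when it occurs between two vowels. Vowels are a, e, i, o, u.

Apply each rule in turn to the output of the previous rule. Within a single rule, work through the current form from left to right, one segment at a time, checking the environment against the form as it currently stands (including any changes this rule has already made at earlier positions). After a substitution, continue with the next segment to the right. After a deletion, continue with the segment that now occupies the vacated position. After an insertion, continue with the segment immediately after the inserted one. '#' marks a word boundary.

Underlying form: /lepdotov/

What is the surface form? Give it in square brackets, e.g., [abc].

[lepdodof]

Rule 1 Final Devoicing: [lepdotov] → [lepdotof]
Rule 2 Intervocalic Voicing: [lepdotof] → [lepdodof]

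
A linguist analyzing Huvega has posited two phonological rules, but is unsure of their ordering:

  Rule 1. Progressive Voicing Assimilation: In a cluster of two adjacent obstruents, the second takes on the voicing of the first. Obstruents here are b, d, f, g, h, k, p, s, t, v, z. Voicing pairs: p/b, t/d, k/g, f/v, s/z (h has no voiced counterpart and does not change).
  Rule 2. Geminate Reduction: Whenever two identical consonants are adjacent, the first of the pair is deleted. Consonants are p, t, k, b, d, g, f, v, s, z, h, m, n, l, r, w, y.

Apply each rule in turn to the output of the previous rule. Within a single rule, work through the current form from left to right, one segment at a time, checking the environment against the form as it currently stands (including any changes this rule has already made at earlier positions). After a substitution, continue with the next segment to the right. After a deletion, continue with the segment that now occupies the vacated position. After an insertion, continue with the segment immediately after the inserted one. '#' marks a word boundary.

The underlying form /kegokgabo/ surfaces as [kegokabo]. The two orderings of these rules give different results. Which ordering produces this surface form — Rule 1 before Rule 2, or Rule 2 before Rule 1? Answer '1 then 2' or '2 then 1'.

1 then 2

Order 1 then 2:
  1 Progressive Voicing Assimilation: [kegokgabo] → [kegokkabo]
  2 Geminate Reduction: [kegokkabo] → [kegokabo]
  result: [kegokabo]
Order 2 then 1:
  2 Geminate Reduction: no change — [kegokgabo]
  1 Progressive Voicing Assimilation: [kegokgabo] → [kegokkabo]
  result: [kegokkabo]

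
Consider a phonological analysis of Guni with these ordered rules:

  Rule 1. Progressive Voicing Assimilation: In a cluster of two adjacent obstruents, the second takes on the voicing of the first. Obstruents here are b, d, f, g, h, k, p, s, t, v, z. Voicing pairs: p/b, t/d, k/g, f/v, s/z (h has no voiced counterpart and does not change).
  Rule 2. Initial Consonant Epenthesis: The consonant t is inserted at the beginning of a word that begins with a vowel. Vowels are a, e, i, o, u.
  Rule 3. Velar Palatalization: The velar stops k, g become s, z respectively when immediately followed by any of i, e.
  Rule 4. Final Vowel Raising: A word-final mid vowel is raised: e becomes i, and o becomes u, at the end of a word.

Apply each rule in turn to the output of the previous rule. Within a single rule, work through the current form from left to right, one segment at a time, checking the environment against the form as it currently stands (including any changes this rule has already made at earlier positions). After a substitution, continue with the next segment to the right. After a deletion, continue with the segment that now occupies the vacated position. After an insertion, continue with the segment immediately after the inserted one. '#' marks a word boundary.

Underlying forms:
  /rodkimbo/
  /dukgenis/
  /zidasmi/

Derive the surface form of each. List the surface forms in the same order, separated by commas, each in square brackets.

/rodkimbo/:
  Rule 1 Progressive Voicing Assimilation: [rodkimbo] → [rodgimbo]
  Rule 2 Initial Consonant Epenthesis: no change — [rodgimbo]
  Rule 3 Velar Palatalization: [rodgimbo] → [rodzimbo]
  Rule 4 Final Vowel Raising: [rodzimbo] → [rodzimbu]
/dukgenis/:
  Rule 1 Progressive Voicing Assimilation: [dukgenis] → [dukkenis]
  Rule 2 Initial Consonant Epenthesis: no change — [dukkenis]
  Rule 3 Velar Palatalization: [dukkenis] → [duksenis]
  Rule 4 Final Vowel Raising: no change — [duksenis]
/zidasmi/:
  Rule 1 Progressive Voicing Assimilation: no change — [zidasmi]
  Rule 2 Initial Consonant Epenthesis: no change — [zidasmi]
  Rule 3 Velar Palatalization: no change — [zidasmi]
  Rule 4 Final Vowel Raising: no change — [zidasmi]

[rodzimbu], [duksenis], [zidasmi]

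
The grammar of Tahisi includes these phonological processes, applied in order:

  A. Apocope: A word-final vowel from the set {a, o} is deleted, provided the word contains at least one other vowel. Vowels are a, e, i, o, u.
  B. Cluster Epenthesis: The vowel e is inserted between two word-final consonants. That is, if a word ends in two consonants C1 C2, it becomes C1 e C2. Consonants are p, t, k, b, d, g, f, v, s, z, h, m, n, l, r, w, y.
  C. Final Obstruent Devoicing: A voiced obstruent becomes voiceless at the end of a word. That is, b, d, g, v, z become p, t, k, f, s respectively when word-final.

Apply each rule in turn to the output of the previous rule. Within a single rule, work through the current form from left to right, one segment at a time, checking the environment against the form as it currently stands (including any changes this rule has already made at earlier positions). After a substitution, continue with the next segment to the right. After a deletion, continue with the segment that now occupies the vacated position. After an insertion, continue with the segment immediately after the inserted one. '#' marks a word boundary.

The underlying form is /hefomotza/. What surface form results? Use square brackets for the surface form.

[hefomotes]

A Apocope: [hefomotza] → [hefomotz]
B Cluster Epenthesis: [hefomotz] → [hefomotez]
C Final Obstruent Devoicing: [hefomotez] → [hefomotes]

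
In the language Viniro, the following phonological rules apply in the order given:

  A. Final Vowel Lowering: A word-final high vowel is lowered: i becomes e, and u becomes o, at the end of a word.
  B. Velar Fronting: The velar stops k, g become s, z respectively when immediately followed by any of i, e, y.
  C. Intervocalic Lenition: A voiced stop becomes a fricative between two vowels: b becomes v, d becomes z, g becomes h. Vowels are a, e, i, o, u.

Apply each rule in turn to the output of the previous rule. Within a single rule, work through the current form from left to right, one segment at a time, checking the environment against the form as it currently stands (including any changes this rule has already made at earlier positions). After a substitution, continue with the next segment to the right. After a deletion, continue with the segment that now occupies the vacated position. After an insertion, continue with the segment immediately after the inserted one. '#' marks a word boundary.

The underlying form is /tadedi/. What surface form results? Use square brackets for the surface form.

A Final Vowel Lowering: [tadedi] → [tadede]
B Velar Fronting: no change — [tadede]
C Intervocalic Lenition: [tadede] → [tazeze]

[tazeze]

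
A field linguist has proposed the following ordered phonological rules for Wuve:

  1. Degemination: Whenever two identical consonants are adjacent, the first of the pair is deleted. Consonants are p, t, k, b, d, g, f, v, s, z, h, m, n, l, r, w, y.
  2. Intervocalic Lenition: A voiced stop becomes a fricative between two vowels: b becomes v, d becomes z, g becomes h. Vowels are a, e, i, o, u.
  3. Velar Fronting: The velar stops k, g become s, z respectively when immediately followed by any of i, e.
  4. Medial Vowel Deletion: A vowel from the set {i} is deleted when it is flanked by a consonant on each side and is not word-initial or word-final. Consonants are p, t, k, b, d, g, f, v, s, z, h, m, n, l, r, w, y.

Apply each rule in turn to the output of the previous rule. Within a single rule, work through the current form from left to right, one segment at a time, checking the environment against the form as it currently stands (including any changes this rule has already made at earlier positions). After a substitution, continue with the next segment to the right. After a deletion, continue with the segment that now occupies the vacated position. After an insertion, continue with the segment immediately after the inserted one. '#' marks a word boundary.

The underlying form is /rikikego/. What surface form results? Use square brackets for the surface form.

1 Degemination: no change — [rikikego]
2 Intervocalic Lenition: [rikikego] → [rikikeho]
3 Velar Fronting: [rikikeho] → [risiseho]
4 Medial Vowel Deletion: [risiseho] → [rsseho]

[rsseho]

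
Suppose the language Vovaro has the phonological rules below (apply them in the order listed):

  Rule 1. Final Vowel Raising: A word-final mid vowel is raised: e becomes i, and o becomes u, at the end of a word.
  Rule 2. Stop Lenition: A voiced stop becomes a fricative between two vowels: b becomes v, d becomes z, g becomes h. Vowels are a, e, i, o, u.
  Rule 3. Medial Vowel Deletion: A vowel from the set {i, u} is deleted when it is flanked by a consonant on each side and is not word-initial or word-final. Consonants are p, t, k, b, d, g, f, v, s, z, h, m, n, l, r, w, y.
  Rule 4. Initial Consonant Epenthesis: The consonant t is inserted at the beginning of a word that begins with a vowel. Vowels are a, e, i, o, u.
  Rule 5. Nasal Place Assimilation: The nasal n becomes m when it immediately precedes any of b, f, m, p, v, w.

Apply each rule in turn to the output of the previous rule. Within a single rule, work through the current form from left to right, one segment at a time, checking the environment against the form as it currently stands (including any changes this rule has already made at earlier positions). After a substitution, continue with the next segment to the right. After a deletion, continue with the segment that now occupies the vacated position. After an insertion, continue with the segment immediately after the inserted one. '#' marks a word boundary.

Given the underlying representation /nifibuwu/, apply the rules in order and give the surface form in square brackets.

[mfvwu]

Rule 1 Final Vowel Raising: no change — [nifibuwu]
Rule 2 Stop Lenition: [nifibuwu] → [nifivuwu]
Rule 3 Medial Vowel Deletion: [nifivuwu] → [nfvwu]
Rule 4 Initial Consonant Epenthesis: no change — [nfvwu]
Rule 5 Nasal Place Assimilation: [nfvwu] → [mfvwu]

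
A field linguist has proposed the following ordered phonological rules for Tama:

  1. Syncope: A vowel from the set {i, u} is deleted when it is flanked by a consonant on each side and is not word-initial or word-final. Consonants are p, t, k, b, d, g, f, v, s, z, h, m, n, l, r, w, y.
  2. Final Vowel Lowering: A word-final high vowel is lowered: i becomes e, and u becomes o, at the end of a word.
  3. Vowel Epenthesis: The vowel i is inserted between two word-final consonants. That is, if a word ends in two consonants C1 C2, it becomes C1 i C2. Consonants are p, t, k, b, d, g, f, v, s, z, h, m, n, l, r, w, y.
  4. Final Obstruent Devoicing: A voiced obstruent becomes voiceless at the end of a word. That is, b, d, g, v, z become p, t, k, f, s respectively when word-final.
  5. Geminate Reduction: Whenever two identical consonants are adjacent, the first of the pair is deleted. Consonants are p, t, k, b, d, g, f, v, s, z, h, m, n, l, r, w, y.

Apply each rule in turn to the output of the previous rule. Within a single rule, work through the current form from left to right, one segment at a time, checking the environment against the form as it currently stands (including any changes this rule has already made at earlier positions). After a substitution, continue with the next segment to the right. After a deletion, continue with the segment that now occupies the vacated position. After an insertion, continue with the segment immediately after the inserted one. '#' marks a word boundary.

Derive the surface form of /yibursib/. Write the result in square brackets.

[ybrsip]

1 Syncope: [yibursib] → [ybrsb]
2 Final Vowel Lowering: no change — [ybrsb]
3 Vowel Epenthesis: [ybrsb] → [ybrsib]
4 Final Obstruent Devoicing: [ybrsib] → [ybrsip]
5 Geminate Reduction: no change — [ybrsip]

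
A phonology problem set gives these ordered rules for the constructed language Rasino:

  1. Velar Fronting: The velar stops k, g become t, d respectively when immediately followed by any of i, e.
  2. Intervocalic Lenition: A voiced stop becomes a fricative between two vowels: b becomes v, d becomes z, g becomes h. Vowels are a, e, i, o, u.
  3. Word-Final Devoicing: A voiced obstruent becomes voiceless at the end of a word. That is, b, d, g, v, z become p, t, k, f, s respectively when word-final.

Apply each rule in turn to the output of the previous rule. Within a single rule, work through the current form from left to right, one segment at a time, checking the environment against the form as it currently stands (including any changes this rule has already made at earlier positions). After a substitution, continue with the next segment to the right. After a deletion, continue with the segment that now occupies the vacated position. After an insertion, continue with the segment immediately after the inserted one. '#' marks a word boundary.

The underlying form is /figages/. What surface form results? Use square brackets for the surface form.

1 Velar Fronting: [figages] → [figades]
2 Intervocalic Lenition: [figades] → [fihazes]
3 Word-Final Devoicing: no change — [fihazes]

[fihazes]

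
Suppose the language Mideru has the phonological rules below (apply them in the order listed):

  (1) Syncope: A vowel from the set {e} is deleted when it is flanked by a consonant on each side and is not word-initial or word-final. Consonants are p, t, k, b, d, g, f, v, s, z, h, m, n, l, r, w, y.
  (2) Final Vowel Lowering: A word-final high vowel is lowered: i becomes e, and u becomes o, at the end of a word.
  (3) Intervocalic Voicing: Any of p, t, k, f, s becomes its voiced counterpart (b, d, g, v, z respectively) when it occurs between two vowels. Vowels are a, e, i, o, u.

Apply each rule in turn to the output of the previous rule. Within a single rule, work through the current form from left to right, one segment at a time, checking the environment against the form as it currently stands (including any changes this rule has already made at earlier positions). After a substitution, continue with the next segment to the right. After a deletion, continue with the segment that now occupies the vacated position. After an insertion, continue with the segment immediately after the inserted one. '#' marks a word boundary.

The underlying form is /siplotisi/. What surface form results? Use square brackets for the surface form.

[siplodize]

(1) Syncope: no change — [siplotisi]
(2) Final Vowel Lowering: [siplotisi] → [siplotise]
(3) Intervocalic Voicing: [siplotise] → [siplodize]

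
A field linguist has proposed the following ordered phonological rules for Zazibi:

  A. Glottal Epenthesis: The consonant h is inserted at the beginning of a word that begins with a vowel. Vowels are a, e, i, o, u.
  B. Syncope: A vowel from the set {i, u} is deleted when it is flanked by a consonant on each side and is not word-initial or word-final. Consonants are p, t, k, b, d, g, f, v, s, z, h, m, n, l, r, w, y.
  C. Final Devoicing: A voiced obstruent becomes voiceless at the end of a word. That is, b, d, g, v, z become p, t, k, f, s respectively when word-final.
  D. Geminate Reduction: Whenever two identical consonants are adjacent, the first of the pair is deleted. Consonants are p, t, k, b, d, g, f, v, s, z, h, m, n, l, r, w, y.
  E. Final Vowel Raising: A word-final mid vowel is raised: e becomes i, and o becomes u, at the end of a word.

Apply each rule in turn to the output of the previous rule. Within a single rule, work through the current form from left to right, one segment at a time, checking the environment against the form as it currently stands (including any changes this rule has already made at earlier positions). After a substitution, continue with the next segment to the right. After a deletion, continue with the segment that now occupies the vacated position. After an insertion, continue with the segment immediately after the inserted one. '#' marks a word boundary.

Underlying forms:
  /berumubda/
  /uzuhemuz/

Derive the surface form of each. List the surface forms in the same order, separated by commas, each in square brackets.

[bermbda], [hzhems]

/berumubda/:
  A Glottal Epenthesis: no change — [berumubda]
  B Syncope: [berumubda] → [bermbda]
  C Final Devoicing: no change — [bermbda]
  D Geminate Reduction: no change — [bermbda]
  E Final Vowel Raising: no change — [bermbda]
/uzuhemuz/:
  A Glottal Epenthesis: [uzuhemuz] → [huzuhemuz]
  B Syncope: [huzuhemuz] → [hzhemz]
  C Final Devoicing: [hzhemz] → [hzhems]
  D Geminate Reduction: no change — [hzhems]
  E Final Vowel Raising: no change — [hzhems]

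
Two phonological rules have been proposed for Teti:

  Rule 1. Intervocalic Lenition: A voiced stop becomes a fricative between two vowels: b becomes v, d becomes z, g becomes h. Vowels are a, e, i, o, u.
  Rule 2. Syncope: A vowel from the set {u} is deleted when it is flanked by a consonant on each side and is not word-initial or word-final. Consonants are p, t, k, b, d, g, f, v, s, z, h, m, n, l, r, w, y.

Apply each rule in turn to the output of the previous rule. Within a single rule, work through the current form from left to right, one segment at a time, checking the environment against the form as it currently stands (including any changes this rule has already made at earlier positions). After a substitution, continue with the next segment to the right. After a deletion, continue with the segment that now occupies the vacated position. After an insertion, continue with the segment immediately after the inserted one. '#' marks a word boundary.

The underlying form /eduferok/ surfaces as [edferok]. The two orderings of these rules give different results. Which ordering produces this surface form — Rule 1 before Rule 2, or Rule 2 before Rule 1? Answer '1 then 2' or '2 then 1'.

Order 1 then 2:
  1 Intervocalic Lenition: [eduferok] → [ezuferok]
  2 Syncope: [ezuferok] → [ezferok]
  result: [ezferok]
Order 2 then 1:
  2 Syncope: [eduferok] → [edferok]
  1 Intervocalic Lenition: no change — [edferok]
  result: [edferok]

2 then 1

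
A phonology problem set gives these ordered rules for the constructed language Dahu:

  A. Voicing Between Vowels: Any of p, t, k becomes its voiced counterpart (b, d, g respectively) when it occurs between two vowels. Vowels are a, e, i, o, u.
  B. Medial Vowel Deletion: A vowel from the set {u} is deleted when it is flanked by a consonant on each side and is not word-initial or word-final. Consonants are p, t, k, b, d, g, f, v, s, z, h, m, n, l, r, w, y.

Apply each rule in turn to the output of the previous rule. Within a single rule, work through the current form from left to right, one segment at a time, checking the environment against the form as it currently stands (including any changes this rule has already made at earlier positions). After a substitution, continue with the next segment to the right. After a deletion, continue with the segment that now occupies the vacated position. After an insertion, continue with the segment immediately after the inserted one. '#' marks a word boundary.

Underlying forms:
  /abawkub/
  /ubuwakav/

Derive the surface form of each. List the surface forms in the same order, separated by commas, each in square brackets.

[abawkb], [ubwagav]

/abawkub/:
  A Voicing Between Vowels: no change — [abawkub]
  B Medial Vowel Deletion: [abawkub] → [abawkb]
/ubuwakav/:
  A Voicing Between Vowels: [ubuwakav] → [ubuwagav]
  B Medial Vowel Deletion: [ubuwagav] → [ubwagav]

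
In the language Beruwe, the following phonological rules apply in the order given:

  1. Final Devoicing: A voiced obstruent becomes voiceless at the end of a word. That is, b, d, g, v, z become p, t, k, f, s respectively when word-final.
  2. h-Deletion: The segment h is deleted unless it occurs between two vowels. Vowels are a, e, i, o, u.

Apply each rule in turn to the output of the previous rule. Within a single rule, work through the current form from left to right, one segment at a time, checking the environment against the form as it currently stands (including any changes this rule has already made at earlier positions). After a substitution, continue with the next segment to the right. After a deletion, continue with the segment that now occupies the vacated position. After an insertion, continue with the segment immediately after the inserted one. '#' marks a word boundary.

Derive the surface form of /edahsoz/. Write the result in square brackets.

1 Final Devoicing: [edahsoz] → [edahsos]
2 h-Deletion: [edahsos] → [edasos]

[edasos]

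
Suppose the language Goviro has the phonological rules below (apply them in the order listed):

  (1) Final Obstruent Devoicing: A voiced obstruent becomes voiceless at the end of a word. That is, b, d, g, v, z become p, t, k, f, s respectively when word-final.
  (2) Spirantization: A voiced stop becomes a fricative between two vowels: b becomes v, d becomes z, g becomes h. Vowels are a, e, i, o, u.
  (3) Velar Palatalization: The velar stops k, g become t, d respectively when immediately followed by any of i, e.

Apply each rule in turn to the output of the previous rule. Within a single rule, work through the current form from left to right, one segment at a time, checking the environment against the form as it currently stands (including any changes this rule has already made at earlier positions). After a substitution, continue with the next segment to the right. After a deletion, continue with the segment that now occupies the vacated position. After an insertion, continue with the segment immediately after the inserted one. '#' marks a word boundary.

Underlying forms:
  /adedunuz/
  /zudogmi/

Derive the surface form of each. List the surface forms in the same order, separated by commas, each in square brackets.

[azezunus], [zuzogmi]

/adedunuz/:
  (1) Final Obstruent Devoicing: [adedunuz] → [adedunus]
  (2) Spirantization: [adedunus] → [azezunus]
  (3) Velar Palatalization: no change — [azezunus]
/zudogmi/:
  (1) Final Obstruent Devoicing: no change — [zudogmi]
  (2) Spirantization: [zudogmi] → [zuzogmi]
  (3) Velar Palatalization: no change — [zuzogmi]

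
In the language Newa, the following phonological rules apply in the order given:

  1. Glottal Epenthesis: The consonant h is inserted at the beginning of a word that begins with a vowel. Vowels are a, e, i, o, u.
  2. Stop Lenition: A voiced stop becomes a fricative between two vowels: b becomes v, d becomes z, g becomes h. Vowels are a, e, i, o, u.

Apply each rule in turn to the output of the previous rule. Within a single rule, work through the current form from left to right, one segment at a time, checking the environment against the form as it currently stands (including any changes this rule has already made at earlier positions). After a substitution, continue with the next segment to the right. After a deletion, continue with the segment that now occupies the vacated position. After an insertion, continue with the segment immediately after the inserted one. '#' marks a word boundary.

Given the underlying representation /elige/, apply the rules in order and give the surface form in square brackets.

1 Glottal Epenthesis: [elige] → [helige]
2 Stop Lenition: [helige] → [helihe]

[helihe]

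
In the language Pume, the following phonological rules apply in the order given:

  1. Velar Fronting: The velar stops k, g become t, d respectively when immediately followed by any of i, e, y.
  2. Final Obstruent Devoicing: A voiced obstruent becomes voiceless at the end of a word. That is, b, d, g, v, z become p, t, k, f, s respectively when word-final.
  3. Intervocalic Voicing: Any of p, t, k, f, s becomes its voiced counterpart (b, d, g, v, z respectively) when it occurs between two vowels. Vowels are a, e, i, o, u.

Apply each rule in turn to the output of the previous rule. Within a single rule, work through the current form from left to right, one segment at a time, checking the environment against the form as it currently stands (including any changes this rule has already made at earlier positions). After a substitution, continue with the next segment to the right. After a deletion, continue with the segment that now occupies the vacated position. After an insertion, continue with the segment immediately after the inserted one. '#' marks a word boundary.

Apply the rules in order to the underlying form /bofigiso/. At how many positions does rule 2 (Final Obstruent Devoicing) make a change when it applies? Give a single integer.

1 Velar Fronting: [bofigiso] → [bofidiso]
2 Final Obstruent Devoicing: no change — [bofidiso]
3 Intervocalic Voicing: [bofidiso] → [bovidizo]
Rule 2 changed 0 position(s).

0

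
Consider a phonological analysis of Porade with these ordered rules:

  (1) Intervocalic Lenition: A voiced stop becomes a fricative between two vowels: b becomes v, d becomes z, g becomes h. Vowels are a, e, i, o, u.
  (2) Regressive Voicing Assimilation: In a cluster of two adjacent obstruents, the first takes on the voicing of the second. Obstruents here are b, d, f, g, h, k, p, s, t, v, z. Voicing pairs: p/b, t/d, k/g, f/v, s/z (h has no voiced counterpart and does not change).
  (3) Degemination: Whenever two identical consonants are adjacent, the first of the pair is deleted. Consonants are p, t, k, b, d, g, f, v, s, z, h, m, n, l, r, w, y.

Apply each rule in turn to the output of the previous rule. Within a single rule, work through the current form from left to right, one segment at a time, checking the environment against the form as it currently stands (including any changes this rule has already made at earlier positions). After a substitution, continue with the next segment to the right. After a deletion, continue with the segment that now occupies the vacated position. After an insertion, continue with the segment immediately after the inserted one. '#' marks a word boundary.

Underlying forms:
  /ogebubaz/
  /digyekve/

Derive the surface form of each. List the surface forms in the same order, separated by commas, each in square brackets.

[ohevuvaz], [digyegve]

/ogebubaz/:
  (1) Intervocalic Lenition: [ogebubaz] → [ohevuvaz]
  (2) Regressive Voicing Assimilation: no change — [ohevuvaz]
  (3) Degemination: no change — [ohevuvaz]
/digyekve/:
  (1) Intervocalic Lenition: no change — [digyekve]
  (2) Regressive Voicing Assimilation: [digyekve] → [digyegve]
  (3) Degemination: no change — [digyegve]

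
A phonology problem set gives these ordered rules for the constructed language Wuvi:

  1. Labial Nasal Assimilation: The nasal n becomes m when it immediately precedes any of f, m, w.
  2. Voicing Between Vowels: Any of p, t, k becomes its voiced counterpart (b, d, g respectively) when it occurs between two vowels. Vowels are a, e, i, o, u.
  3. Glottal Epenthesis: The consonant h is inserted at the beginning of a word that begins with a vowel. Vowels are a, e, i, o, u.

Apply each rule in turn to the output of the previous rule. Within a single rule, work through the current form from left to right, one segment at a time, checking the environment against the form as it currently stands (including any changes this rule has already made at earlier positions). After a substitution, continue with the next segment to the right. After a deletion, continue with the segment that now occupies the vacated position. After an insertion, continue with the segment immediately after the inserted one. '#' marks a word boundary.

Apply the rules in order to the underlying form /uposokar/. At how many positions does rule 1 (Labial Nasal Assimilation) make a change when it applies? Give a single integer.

0

1 Labial Nasal Assimilation: no change — [uposokar]
2 Voicing Between Vowels: [uposokar] → [ubosogar]
3 Glottal Epenthesis: [ubosogar] → [hubosogar]
Rule 1 changed 0 position(s).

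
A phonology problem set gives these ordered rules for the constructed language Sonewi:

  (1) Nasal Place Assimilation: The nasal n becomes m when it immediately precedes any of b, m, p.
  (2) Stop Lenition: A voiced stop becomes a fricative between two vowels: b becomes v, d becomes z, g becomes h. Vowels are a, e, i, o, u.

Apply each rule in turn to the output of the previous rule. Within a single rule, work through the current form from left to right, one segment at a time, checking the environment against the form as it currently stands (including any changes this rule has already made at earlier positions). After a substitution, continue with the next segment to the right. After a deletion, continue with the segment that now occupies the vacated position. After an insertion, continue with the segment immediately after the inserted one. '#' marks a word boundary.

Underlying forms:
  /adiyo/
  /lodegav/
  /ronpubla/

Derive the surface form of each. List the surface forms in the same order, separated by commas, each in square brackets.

/adiyo/:
  (1) Nasal Place Assimilation: no change — [adiyo]
  (2) Stop Lenition: [adiyo] → [aziyo]
/lodegav/:
  (1) Nasal Place Assimilation: no change — [lodegav]
  (2) Stop Lenition: [lodegav] → [lozehav]
/ronpubla/:
  (1) Nasal Place Assimilation: [ronpubla] → [rompubla]
  (2) Stop Lenition: no change — [rompubla]

[aziyo], [lozehav], [rompubla]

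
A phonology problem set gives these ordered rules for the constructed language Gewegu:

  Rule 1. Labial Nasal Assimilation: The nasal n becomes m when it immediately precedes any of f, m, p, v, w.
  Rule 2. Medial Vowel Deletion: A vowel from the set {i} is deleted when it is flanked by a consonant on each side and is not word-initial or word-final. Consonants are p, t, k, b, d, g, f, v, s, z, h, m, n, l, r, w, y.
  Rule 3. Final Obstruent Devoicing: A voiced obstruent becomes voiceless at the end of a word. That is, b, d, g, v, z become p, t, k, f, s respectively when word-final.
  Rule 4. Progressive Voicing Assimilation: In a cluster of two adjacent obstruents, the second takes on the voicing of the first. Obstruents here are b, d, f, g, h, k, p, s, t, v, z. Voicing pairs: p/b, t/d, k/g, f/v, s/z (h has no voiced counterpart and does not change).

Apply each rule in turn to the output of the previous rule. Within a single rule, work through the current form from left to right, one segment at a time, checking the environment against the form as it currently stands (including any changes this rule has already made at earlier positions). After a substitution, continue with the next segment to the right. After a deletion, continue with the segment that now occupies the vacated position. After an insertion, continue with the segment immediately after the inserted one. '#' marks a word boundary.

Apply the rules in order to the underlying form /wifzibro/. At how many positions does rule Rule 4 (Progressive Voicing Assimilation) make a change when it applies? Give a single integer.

2

Rule 1 Labial Nasal Assimilation: no change — [wifzibro]
Rule 2 Medial Vowel Deletion: [wifzibro] → [wfzbro]
Rule 3 Final Obstruent Devoicing: no change — [wfzbro]
Rule 4 Progressive Voicing Assimilation: [wfzbro] → [wfspro]
Rule Rule 4 changed 2 position(s).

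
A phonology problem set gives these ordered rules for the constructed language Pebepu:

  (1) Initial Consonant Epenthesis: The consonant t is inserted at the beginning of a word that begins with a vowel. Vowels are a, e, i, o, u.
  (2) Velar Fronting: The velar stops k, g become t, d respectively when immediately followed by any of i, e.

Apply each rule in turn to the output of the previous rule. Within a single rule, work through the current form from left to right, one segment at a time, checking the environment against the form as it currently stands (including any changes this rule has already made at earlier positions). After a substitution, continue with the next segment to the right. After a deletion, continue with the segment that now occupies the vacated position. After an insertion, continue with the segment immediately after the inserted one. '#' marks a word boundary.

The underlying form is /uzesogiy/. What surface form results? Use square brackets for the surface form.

[tuzesodiy]

(1) Initial Consonant Epenthesis: [uzesogiy] → [tuzesogiy]
(2) Velar Fronting: [tuzesogiy] → [tuzesodiy]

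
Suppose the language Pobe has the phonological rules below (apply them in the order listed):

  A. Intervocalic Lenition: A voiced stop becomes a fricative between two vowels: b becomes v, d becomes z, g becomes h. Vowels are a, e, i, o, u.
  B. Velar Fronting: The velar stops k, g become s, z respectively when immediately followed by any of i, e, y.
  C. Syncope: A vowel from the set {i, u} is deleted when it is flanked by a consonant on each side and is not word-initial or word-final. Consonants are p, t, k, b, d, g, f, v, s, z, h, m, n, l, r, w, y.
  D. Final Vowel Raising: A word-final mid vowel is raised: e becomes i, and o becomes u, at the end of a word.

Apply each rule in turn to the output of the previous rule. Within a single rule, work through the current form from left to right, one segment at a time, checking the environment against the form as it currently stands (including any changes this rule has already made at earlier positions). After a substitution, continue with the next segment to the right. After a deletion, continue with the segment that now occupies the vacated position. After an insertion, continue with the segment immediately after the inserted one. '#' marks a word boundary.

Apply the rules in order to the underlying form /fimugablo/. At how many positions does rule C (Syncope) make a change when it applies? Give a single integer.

2

A Intervocalic Lenition: [fimugablo] → [fimuhablo]
B Velar Fronting: no change — [fimuhablo]
C Syncope: [fimuhablo] → [fmhablo]
D Final Vowel Raising: [fmhablo] → [fmhablu]
Rule C changed 2 position(s).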